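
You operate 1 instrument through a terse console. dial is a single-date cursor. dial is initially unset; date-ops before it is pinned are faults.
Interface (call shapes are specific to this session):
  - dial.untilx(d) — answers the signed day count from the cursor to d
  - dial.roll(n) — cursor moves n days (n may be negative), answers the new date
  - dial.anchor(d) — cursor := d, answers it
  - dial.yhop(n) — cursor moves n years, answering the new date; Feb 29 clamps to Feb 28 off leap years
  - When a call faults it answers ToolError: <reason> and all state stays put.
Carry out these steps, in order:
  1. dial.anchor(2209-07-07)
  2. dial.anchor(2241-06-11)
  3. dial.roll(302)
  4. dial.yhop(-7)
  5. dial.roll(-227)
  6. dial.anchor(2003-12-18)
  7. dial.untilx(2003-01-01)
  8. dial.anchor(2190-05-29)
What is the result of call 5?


$ dial.anchor d: 2209-07-07
  2209-07-07
$ dial.anchor d: 2241-06-11
  2241-06-11
$ dial.roll n: 302
  2242-04-09
$ dial.yhop n: -7
  2235-04-09
$ dial.roll n: -227
  2234-08-25
$ dial.anchor d: 2003-12-18
  2003-12-18
$ dial.untilx d: 2003-01-01
  -351
$ dial.anchor d: 2190-05-29
  2190-05-29

Answer: 2234-08-25


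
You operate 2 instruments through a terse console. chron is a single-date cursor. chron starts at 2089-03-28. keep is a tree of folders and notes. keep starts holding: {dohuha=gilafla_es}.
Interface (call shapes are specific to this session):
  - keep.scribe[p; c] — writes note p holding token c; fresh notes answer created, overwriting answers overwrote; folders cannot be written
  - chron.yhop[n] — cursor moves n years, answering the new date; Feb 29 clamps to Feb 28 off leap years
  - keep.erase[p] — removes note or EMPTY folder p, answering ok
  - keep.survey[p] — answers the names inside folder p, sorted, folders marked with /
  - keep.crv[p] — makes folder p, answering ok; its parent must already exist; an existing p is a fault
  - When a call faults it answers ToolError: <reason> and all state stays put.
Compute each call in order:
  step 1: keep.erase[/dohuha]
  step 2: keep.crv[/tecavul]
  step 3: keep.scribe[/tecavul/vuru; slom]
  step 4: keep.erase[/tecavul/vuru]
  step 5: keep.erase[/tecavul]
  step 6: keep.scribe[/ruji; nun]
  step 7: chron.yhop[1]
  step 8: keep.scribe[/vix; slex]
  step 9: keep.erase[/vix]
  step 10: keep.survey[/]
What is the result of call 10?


Answer: [ruji]

Derivation:
% erase /dohuha
:: ok
% crv /tecavul
:: ok
% scribe /tecavul/vuru slom
:: created
% erase /tecavul/vuru
:: ok
% erase /tecavul
:: ok
% scribe /ruji nun
:: created
% yhop 1
:: 2090-03-28
% scribe /vix slex
:: created
% erase /vix
:: ok
% survey /
:: [ruji]


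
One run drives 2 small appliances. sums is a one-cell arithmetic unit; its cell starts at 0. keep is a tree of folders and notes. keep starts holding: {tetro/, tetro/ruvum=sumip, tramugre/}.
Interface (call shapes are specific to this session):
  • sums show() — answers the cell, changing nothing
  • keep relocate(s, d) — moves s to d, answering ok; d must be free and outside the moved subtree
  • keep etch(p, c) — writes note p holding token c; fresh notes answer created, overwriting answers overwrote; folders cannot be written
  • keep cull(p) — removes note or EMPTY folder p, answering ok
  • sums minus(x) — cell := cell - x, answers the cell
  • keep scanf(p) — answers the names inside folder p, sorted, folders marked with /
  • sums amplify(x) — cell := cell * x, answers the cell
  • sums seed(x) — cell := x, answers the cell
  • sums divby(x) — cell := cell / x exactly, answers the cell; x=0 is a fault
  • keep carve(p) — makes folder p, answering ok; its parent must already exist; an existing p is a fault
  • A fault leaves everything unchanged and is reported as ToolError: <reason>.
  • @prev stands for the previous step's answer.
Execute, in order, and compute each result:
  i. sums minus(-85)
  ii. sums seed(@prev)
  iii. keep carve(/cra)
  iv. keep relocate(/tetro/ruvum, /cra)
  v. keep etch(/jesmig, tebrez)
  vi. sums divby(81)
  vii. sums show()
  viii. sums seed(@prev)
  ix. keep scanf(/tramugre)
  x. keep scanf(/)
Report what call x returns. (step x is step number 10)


Answer: [cra/, jesmig, tetro/, tramugre/]

Derivation:
Using sums minus with x→-85, → 85.
Using sums seed with x→@prev, and see 85.
Using keep carve with p→/cra: ok.
Calling keep relocate with s→/tetro/ruvum, d→/cra, and see ToolError: exists.
I try keep etch with p→/jesmig, c→tebrez, and observe created.
I call sums divby with x→81, and observe 85/81.
Invoking sums show(), — result: 85/81.
I call sums seed with x→@prev, — result: 85/81.
I try keep scanf with p→/tramugre, and observe [].
I invoke keep scanf with p→/, — result: [cra/, jesmig, tetro/, tramugre/].


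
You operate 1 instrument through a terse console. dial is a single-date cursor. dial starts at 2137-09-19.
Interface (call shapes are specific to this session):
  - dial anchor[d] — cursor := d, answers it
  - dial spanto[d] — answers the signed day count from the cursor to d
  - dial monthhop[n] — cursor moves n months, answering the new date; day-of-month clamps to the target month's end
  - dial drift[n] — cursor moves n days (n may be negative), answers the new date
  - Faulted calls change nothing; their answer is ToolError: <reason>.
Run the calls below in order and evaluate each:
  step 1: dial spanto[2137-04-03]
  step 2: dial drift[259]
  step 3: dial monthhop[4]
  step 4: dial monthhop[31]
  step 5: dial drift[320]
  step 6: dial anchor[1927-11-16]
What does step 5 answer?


Calling dial spanto(2137-04-03): -169.
I run dial drift(259), and see 2138-06-05.
I invoke dial monthhop(4), and observe 2138-10-05.
I invoke dial monthhop(31), giving 2141-05-05.
I try dial drift(320), which returns 2142-03-21.
I try dial anchor(1927-11-16), yielding 1927-11-16.

Answer: 2142-03-21


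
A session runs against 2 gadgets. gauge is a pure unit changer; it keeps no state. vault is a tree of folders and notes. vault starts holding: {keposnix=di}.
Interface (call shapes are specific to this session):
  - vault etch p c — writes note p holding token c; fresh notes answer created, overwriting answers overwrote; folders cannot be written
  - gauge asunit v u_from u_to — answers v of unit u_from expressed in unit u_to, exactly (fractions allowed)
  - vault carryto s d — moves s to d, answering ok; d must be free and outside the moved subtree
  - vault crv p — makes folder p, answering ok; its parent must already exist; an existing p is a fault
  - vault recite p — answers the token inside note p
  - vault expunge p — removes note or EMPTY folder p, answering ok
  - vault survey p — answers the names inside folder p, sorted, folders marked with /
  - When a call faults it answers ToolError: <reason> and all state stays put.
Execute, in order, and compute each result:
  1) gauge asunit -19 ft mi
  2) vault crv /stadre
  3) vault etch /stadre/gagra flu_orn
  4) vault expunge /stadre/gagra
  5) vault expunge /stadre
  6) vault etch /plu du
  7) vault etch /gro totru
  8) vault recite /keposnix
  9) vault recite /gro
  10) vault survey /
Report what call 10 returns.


I run gauge asunit passing v: -19, u_from: ft, u_to: mi, and see -19/5280.
Invoking vault crv passing p: /stadre: ok.
Then vault etch passing p: /stadre/gagra, c: flu_orn, — result: created.
I call vault expunge passing p: /stadre/gagra, which returns ok.
Using vault expunge passing p: /stadre, and see ok.
I invoke vault etch passing p: /plu, c: du, which returns created.
Then vault etch passing p: /gro, c: totru, yielding created.
Next I call vault recite passing p: /keposnix, giving di.
Then vault recite passing p: /gro, giving totru.
I invoke vault survey passing p: /, and observe [gro, keposnix, plu].

Answer: [gro, keposnix, plu]


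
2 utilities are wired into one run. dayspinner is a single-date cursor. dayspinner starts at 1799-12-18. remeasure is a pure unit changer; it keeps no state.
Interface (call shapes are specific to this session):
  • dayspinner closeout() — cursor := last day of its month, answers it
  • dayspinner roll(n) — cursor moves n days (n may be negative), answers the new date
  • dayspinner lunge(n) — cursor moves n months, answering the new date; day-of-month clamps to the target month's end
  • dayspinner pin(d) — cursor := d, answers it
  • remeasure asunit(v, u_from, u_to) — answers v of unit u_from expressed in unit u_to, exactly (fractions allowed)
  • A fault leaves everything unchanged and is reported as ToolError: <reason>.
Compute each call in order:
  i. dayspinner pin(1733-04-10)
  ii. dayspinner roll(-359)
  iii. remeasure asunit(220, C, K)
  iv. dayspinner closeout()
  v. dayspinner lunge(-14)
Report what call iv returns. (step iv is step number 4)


Answer: 1732-04-30

Derivation:
# dayspinner pin(d='1733-04-10') == 1733-04-10
# dayspinner roll(n='-359') == 1732-04-16
# remeasure asunit(v='220', u_from='C', u_to='K') == 9863/20
# dayspinner closeout() == 1732-04-30
# dayspinner lunge(n='-14') == 1731-02-28


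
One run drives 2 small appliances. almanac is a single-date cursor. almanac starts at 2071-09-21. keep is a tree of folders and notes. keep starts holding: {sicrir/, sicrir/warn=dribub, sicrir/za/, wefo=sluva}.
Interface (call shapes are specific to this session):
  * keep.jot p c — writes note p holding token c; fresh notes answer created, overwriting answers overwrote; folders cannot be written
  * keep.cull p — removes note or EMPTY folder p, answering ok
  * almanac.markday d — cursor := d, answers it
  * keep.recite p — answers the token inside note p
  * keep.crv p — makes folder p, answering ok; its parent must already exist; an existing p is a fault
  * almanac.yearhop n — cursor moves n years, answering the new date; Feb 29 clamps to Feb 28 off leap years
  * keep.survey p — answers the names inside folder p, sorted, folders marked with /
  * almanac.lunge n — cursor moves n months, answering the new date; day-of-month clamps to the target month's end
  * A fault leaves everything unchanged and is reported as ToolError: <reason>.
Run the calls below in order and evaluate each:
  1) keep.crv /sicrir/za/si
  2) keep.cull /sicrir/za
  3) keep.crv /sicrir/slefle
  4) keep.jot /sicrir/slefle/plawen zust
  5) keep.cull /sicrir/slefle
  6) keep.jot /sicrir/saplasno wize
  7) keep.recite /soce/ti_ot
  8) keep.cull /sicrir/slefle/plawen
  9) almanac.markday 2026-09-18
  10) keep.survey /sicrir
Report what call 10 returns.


Answer: [saplasno, slefle/, warn, za/]

Derivation:
Then keep.crv using p='/sicrir/za/si': ok.
I try keep.cull using p='/sicrir/za', → ToolError: not empty.
Using keep.crv using p='/sicrir/slefle', and observe ok.
I use keep.jot using p='/sicrir/slefle/plawen', c='zust', → created.
I try keep.cull using p='/sicrir/slefle': ToolError: not empty.
Now I run keep.jot using p='/sicrir/saplasno', c='wize', → created.
I use keep.recite using p='/soce/ti_ot', which returns ToolError: not found.
Then keep.cull using p='/sicrir/slefle/plawen', → ok.
Next I call almanac.markday using d='2026-09-18', yielding 2026-09-18.
Using keep.survey using p='/sicrir', which returns [saplasno, slefle/, warn, za/].


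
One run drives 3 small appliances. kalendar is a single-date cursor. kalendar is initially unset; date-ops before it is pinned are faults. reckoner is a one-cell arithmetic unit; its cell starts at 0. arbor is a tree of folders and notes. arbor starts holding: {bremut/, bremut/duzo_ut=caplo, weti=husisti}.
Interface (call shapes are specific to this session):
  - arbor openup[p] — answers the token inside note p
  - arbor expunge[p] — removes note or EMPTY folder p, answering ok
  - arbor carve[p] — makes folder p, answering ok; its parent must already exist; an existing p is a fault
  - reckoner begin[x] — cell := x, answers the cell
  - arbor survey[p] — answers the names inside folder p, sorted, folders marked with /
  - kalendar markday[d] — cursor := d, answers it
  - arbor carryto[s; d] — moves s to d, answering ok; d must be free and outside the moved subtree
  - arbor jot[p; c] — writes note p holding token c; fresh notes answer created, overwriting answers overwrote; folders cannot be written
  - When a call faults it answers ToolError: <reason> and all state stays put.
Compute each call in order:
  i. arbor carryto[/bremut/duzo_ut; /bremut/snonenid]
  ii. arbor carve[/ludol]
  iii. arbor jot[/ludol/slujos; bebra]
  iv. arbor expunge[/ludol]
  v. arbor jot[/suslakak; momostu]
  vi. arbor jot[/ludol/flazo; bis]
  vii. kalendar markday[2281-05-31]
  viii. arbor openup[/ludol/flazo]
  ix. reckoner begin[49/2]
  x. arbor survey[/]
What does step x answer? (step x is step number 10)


% arbor carryto s=/bremut/duzo_ut d=/bremut/snonenid
  ok
% arbor carve p=/ludol
  ok
% arbor jot p=/ludol/slujos c=bebra
  created
% arbor expunge p=/ludol
  ToolError: not empty
% arbor jot p=/suslakak c=momostu
  created
% arbor jot p=/ludol/flazo c=bis
  created
% kalendar markday d=2281-05-31
  2281-05-31
% arbor openup p=/ludol/flazo
  bis
% reckoner begin x=49/2
  49/2
% arbor survey p=/
  [bremut/, ludol/, suslakak, weti]

Answer: [bremut/, ludol/, suslakak, weti]


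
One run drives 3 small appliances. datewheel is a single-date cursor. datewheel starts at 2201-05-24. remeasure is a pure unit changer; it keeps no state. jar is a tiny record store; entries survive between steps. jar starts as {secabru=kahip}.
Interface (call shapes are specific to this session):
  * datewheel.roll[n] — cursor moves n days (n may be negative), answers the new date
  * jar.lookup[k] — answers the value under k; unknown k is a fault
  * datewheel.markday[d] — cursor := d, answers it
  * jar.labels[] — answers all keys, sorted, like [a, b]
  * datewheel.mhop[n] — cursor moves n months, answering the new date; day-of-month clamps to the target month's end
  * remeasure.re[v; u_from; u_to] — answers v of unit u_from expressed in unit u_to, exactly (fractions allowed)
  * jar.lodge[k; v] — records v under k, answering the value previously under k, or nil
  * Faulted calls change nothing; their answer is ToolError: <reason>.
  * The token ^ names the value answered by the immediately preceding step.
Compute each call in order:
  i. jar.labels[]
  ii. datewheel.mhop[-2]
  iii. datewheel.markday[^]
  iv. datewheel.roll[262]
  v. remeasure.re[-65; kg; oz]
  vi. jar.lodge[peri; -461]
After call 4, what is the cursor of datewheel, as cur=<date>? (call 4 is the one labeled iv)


Next I call labels, — result: [secabru].
Now I run mhop using n: -2, which returns 2201-03-24.
Now I run markday using d: ^, yielding 2201-03-24.
I invoke roll using n: 262, and get 2201-12-11.
I try re using v: -65, u_from: kg, u_to: oz, — result: -104000000000/45359237.
Using lodge using k: peri, v: -461, and get nil.

Answer: cur=2201-12-11


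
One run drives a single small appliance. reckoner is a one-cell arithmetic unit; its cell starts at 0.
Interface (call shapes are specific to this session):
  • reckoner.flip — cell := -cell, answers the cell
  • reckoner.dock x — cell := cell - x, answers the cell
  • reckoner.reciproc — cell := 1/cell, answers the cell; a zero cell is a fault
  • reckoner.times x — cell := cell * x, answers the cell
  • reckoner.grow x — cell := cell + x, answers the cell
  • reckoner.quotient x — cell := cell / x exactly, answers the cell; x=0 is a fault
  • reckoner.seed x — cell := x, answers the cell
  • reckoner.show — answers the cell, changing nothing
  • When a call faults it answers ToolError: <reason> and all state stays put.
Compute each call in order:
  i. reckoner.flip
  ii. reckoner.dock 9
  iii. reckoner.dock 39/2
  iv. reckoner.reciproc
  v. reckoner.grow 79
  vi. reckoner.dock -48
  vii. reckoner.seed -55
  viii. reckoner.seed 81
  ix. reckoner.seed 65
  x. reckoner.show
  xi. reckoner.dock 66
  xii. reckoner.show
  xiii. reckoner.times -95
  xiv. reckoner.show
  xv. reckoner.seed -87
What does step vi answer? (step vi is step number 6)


I invoke reckoner.flip: 0.
Invoking reckoner.dock on x=9, → -9.
I run reckoner.dock on x=39/2, and observe -57/2.
Next I call reckoner.reciproc(): -2/57.
Next I call reckoner.grow on x=79, → 4501/57.
Then reckoner.dock on x=-48, giving 7237/57.
Calling reckoner.seed on x=-55, → -55.
I try reckoner.seed on x=81, — result: 81.
I use reckoner.seed on x=65, and get 65.
Next I call reckoner.show, and see 65.
Now I run reckoner.dock on x=66, yielding -1.
I use reckoner.show(), — result: -1.
Next I call reckoner.times on x=-95, — result: 95.
I use reckoner.show, and see 95.
I run reckoner.seed on x=-87, → -87.

Answer: 7237/57


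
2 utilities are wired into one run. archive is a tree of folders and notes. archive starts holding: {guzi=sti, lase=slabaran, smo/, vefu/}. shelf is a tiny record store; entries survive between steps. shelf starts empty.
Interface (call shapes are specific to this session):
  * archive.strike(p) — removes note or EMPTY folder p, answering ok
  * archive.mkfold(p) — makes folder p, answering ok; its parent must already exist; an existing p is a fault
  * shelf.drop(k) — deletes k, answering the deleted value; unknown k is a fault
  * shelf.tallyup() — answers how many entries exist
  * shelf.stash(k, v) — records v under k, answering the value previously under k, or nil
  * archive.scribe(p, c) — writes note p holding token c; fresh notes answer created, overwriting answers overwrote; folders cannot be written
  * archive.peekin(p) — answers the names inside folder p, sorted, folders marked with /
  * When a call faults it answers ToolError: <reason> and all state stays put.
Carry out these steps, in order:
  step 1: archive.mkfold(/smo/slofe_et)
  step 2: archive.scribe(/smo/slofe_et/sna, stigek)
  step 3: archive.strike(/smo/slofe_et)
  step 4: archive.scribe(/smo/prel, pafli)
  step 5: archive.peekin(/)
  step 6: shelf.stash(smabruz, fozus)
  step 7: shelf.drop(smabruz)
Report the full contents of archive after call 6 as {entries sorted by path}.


I use archive.mkfold(p: /smo/slofe_et), yielding ok.
Using archive.scribe(p: /smo/slofe_et/sna, c: stigek), and see created.
Invoking archive.strike(p: /smo/slofe_et), which returns ToolError: not empty.
I try archive.scribe(p: /smo/prel, c: pafli), — result: created.
I run archive.peekin(p: /), and see [guzi, lase, smo/, vefu/].
I use shelf.stash(k: smabruz, v: fozus), — result: nil.
Using shelf.drop(k: smabruz), — result: fozus.

Answer: {guzi=sti, lase=slabaran, smo/, smo/prel=pafli, smo/slofe_et/, smo/slofe_et/sna=stigek, vefu/}


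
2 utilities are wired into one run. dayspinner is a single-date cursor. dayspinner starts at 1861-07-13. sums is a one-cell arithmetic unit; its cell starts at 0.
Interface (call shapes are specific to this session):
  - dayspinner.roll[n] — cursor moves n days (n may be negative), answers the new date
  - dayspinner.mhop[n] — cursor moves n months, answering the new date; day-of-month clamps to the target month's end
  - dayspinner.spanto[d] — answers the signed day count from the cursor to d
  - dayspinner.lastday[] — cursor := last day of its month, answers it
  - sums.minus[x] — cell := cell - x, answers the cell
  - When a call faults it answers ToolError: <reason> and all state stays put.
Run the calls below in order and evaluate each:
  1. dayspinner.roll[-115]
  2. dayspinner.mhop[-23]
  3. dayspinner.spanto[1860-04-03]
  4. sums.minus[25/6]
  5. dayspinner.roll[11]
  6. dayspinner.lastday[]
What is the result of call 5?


Answer: 1859-05-01

Derivation:
Step: roll[n='-115']
Result: 1861-03-20
Step: mhop[n='-23']
Result: 1859-04-20
Step: spanto[d='1860-04-03']
Result: 349
Step: minus[x='25/6']
Result: -25/6
Step: roll[n='11']
Result: 1859-05-01
Step: lastday[]
Result: 1859-05-31


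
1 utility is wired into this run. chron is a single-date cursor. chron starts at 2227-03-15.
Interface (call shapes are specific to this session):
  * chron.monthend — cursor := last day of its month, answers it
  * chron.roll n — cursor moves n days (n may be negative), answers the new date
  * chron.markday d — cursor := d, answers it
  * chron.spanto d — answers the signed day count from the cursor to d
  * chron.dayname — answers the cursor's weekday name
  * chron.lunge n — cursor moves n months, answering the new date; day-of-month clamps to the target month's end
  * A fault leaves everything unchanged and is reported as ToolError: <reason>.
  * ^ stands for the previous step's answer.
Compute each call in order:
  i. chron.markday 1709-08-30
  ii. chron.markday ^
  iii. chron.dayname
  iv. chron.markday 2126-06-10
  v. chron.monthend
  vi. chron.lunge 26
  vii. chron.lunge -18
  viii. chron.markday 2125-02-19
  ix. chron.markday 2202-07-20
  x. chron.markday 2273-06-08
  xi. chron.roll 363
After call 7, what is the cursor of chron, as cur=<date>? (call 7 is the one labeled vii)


> chron.markday d='1709-08-30'
:: 1709-08-30
> chron.markday d='^'
:: 1709-08-30
> chron.dayname
:: Friday
> chron.markday d='2126-06-10'
:: 2126-06-10
> chron.monthend
:: 2126-06-30
> chron.lunge n='26'
:: 2128-08-30
> chron.lunge n='-18'
:: 2127-02-28
> chron.markday d='2125-02-19'
:: 2125-02-19
> chron.markday d='2202-07-20'
:: 2202-07-20
> chron.markday d='2273-06-08'
:: 2273-06-08
> chron.roll n='363'
:: 2274-06-06

Answer: cur=2127-02-28


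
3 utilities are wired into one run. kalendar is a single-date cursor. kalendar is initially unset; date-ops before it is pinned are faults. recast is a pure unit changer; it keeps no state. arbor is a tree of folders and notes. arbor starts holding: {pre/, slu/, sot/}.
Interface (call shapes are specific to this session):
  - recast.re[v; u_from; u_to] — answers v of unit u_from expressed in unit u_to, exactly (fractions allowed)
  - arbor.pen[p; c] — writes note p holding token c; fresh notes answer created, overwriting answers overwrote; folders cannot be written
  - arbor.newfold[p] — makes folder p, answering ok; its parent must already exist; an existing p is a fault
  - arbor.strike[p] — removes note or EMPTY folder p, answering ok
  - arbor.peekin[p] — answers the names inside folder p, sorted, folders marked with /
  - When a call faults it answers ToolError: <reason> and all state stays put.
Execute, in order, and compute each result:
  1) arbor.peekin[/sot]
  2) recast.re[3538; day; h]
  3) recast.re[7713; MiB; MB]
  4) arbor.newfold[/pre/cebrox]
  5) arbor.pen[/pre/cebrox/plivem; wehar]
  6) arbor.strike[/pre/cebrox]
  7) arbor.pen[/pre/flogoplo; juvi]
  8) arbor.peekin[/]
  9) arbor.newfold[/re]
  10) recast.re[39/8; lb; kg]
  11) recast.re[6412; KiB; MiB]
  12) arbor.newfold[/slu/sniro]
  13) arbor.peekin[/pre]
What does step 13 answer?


>> arbor.peekin(p: /sot)
<< []
>> recast.re(v: 3538, u_from: day, u_to: h)
<< 84912
>> recast.re(v: 7713, u_from: MiB, u_to: MB)
<< 126369792/15625
>> arbor.newfold(p: /pre/cebrox)
<< ok
>> arbor.pen(p: /pre/cebrox/plivem, c: wehar)
<< created
>> arbor.strike(p: /pre/cebrox)
<< ToolError: not empty
>> arbor.pen(p: /pre/flogoplo, c: juvi)
<< created
>> arbor.peekin(p: /)
<< [pre/, slu/, sot/]
>> arbor.newfold(p: /re)
<< ok
>> recast.re(v: 39/8, u_from: lb, u_to: kg)
<< 1769010243/800000000
>> recast.re(v: 6412, u_from: KiB, u_to: MiB)
<< 1603/256
>> arbor.newfold(p: /slu/sniro)
<< ok
>> arbor.peekin(p: /pre)
<< [cebrox/, flogoplo]

Answer: [cebrox/, flogoplo]


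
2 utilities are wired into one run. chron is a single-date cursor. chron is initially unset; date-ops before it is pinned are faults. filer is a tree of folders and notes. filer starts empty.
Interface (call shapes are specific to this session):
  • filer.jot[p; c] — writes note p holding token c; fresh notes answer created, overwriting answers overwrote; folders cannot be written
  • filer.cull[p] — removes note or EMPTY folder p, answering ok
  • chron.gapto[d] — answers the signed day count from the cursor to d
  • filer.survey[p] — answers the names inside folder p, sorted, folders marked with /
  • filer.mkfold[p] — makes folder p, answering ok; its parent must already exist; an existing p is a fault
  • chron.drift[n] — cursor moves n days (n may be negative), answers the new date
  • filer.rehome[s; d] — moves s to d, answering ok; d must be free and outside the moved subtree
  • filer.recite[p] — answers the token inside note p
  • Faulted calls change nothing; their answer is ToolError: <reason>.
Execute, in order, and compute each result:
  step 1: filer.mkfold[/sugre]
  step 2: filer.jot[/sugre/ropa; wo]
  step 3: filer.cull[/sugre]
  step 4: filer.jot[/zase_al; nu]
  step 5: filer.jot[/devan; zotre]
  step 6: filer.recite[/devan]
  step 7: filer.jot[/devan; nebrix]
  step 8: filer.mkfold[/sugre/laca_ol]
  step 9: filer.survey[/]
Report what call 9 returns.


Answer: [devan, sugre/, zase_al]

Derivation:
I run filer.mkfold passing /sugre, — result: ok.
Using filer.jot passing /sugre/ropa, wo, → created.
I try filer.cull passing /sugre, → ToolError: not empty.
I run filer.jot passing /zase_al, nu, which returns created.
Using filer.jot passing /devan, zotre, — result: created.
Then filer.recite passing /devan: zotre.
I run filer.jot passing /devan, nebrix, giving overwrote.
Now I run filer.mkfold passing /sugre/laca_ol, giving ok.
Then filer.survey passing /, → [devan, sugre/, zase_al].


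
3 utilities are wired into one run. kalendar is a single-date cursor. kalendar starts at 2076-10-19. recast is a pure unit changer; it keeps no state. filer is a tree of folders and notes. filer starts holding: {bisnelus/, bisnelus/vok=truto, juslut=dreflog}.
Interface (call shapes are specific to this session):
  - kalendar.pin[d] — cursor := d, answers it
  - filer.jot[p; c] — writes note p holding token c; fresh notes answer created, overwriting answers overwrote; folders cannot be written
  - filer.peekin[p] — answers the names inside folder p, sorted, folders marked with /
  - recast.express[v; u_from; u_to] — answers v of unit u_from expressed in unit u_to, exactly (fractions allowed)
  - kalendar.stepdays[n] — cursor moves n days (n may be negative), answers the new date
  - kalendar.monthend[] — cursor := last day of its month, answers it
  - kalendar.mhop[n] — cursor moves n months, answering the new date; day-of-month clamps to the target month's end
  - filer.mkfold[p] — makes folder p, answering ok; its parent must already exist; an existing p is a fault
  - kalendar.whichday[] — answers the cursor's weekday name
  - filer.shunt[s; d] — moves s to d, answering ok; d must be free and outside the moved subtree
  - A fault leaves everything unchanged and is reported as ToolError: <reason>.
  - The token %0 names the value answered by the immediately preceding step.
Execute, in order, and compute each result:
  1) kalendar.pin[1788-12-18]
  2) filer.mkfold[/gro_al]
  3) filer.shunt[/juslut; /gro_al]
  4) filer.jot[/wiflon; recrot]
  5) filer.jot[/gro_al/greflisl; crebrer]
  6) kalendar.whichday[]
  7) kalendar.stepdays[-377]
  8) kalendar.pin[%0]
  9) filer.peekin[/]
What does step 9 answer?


-- 1. kalendar.pin(1788-12-18) : 1788-12-18
-- 2. filer.mkfold(/gro_al) : ok
-- 3. filer.shunt(/juslut, /gro_al) : ToolError: exists
-- 4. filer.jot(/wiflon, recrot) : created
-- 5. filer.jot(/gro_al/greflisl, crebrer) : created
-- 6. kalendar.whichday() : Thursday
-- 7. kalendar.stepdays(-377) : 1787-12-07
-- 8. kalendar.pin(%0) : 1787-12-07
-- 9. filer.peekin(/) : [bisnelus/, gro_al/, juslut, wiflon]

Answer: [bisnelus/, gro_al/, juslut, wiflon]


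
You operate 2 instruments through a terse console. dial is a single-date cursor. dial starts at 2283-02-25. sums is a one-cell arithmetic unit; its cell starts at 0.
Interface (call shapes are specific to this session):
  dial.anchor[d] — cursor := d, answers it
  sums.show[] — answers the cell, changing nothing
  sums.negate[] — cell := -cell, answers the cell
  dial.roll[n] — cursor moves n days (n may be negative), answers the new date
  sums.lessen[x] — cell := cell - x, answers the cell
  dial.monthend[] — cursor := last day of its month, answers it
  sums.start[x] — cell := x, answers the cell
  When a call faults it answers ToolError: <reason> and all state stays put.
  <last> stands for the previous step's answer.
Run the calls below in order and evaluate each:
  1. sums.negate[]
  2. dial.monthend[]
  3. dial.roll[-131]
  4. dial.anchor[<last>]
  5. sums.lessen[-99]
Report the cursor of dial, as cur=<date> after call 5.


CALL sums.negate[]
RET  0
CALL dial.monthend[]
RET  2283-02-28
CALL dial.roll[n: -131]
RET  2282-10-20
CALL dial.anchor[d: <last>]
RET  2282-10-20
CALL sums.lessen[x: -99]
RET  99

Answer: cur=2282-10-20


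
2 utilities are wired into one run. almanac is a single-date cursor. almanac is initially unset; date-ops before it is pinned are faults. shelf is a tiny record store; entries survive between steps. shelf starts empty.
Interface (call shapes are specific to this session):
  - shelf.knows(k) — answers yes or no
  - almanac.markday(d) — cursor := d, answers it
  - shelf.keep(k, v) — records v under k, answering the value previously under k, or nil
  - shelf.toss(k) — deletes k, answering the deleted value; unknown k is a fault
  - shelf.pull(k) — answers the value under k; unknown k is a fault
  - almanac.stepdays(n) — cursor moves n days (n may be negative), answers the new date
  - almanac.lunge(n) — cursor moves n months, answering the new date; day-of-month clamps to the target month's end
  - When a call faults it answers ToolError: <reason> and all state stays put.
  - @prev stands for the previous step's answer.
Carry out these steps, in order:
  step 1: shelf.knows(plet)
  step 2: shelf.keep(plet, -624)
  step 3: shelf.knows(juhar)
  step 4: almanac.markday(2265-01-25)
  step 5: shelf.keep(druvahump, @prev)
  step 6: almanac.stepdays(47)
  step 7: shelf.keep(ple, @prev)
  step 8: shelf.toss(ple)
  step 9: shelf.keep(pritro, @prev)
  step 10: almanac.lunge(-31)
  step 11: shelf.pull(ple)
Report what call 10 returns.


> knows k=plet
  no
> keep k=plet v=-624
  nil
> knows k=juhar
  no
> markday d=2265-01-25
  2265-01-25
> keep k=druvahump v=@prev
  nil
> stepdays n=47
  2265-03-13
> keep k=ple v=@prev
  nil
> toss k=ple
  2265-03-13
> keep k=pritro v=@prev
  nil
> lunge n=-31
  2262-08-13
> pull k=ple
  ToolError: no such key ple

Answer: 2262-08-13


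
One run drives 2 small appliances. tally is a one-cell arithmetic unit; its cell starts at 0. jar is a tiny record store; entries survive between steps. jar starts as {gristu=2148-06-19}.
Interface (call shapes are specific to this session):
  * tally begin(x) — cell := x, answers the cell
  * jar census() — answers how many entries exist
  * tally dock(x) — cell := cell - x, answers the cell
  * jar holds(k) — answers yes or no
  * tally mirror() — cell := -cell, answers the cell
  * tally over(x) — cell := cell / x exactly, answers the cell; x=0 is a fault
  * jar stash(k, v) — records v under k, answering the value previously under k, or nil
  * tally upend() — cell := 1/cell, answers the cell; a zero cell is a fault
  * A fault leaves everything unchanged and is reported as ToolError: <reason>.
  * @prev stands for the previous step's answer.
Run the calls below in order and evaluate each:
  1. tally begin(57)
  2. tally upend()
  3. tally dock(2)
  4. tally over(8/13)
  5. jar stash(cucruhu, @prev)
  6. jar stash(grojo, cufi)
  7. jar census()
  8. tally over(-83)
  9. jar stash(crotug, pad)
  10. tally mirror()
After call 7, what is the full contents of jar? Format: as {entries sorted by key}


Answer: {cucruhu=-1469/456, gristu=2148-06-19, grojo=cufi}

Derivation:
Do: tally begin[x: 57]
See: 57
Do: tally upend[]
See: 1/57
Do: tally dock[x: 2]
See: -113/57
Do: tally over[x: 8/13]
See: -1469/456
Do: jar stash[k: cucruhu; v: @prev]
See: nil
Do: jar stash[k: grojo; v: cufi]
See: nil
Do: jar census[]
See: 3
Do: tally over[x: -83]
See: 1469/37848
Do: jar stash[k: crotug; v: pad]
See: nil
Do: tally mirror[]
See: -1469/37848


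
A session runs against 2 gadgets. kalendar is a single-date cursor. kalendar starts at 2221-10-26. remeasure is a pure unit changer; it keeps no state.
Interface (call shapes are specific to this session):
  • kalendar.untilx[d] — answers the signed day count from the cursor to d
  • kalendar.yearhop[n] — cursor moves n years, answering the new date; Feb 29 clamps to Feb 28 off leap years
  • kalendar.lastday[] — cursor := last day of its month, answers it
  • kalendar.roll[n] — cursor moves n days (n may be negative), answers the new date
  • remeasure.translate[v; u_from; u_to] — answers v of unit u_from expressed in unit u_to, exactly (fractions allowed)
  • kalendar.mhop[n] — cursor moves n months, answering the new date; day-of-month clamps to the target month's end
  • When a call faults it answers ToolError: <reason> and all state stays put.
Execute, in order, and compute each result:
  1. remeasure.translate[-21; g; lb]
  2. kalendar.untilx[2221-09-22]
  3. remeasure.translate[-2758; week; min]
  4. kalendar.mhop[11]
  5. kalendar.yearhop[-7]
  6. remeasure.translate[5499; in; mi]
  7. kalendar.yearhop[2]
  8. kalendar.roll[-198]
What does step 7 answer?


~$ remeasure.translate v='-21' u_from='g' u_to='lb'
[out] -300000/6479891
~$ kalendar.untilx d='2221-09-22'
[out] -34
~$ remeasure.translate v='-2758' u_from='week' u_to='min'
[out] -27800640
~$ kalendar.mhop n='11'
[out] 2222-09-26
~$ kalendar.yearhop n='-7'
[out] 2215-09-26
~$ remeasure.translate v='5499' u_from='in' u_to='mi'
[out] 611/7040
~$ kalendar.yearhop n='2'
[out] 2217-09-26
~$ kalendar.roll n='-198'
[out] 2217-03-12

Answer: 2217-09-26


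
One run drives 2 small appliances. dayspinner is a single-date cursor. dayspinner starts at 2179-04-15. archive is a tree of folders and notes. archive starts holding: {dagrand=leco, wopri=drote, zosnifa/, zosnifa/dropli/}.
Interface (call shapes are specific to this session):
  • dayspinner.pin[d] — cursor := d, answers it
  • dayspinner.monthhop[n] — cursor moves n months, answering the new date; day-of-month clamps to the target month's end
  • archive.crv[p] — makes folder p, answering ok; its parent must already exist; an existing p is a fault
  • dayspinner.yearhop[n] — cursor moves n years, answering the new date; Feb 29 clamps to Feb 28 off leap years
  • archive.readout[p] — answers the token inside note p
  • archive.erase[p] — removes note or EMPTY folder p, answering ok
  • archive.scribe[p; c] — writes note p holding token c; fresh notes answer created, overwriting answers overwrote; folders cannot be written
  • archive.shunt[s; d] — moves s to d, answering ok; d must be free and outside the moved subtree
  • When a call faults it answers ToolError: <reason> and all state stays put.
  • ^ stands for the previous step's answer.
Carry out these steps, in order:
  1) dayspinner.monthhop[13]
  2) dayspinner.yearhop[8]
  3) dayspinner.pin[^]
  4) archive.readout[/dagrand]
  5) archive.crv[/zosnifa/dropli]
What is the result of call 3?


Answer: 2188-05-15

Derivation:
% monthhop(n→13) ~> 2180-05-15
% yearhop(n→8) ~> 2188-05-15
% pin(d→^) ~> 2188-05-15
% readout(p→/dagrand) ~> leco
% crv(p→/zosnifa/dropli) ~> ToolError: exists


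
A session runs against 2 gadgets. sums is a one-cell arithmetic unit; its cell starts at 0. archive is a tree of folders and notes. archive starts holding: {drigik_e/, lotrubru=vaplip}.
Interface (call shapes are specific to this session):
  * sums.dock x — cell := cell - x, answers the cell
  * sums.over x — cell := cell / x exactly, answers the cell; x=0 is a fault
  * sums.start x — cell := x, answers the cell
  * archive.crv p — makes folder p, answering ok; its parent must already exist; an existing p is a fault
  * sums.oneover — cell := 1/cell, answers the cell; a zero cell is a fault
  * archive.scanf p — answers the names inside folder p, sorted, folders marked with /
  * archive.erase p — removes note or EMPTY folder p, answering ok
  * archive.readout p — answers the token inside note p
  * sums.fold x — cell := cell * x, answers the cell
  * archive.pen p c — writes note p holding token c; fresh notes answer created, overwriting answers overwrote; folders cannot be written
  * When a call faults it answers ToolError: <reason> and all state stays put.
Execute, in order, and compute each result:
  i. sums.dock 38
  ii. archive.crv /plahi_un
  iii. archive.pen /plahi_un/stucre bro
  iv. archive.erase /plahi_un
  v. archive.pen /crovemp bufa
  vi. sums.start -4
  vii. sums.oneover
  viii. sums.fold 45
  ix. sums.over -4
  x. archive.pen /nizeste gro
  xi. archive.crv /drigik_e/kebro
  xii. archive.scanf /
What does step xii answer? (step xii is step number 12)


Answer: [crovemp, drigik_e/, lotrubru, nizeste, plahi_un/]

Derivation:
# 1. dock(x='38') ~> -38
# 2. crv(p='/plahi_un') ~> ok
# 3. pen(p='/plahi_un/stucre', c='bro') ~> created
# 4. erase(p='/plahi_un') ~> ToolError: not empty
# 5. pen(p='/crovemp', c='bufa') ~> created
# 6. start(x='-4') ~> -4
# 7. oneover() ~> -1/4
# 8. fold(x='45') ~> -45/4
# 9. over(x='-4') ~> 45/16
# 10. pen(p='/nizeste', c='gro') ~> created
# 11. crv(p='/drigik_e/kebro') ~> ok
# 12. scanf(p='/') ~> [crovemp, drigik_e/, lotrubru, nizeste, plahi_un/]


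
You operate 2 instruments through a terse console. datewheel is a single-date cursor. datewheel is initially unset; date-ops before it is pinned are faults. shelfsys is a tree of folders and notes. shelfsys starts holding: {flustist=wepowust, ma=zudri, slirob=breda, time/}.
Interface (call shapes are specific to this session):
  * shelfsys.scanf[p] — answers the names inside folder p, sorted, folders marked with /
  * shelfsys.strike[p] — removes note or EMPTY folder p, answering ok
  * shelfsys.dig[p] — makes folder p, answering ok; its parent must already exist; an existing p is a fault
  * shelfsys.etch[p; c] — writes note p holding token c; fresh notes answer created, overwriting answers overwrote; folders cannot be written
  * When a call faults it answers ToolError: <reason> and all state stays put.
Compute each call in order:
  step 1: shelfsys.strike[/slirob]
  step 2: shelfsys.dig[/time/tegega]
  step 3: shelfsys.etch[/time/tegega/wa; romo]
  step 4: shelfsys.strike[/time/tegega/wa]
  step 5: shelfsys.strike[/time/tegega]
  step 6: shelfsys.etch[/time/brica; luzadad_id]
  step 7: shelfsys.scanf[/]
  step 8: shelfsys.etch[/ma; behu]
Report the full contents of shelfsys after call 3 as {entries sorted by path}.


[in] strike p=/slirob
[out] ok
[in] dig p=/time/tegega
[out] ok
[in] etch p=/time/tegega/wa c=romo
[out] created
[in] strike p=/time/tegega/wa
[out] ok
[in] strike p=/time/tegega
[out] ok
[in] etch p=/time/brica c=luzadad_id
[out] created
[in] scanf p=/
[out] [flustist, ma, time/]
[in] etch p=/ma c=behu
[out] overwrote

Answer: {flustist=wepowust, ma=zudri, time/, time/tegega/, time/tegega/wa=romo}


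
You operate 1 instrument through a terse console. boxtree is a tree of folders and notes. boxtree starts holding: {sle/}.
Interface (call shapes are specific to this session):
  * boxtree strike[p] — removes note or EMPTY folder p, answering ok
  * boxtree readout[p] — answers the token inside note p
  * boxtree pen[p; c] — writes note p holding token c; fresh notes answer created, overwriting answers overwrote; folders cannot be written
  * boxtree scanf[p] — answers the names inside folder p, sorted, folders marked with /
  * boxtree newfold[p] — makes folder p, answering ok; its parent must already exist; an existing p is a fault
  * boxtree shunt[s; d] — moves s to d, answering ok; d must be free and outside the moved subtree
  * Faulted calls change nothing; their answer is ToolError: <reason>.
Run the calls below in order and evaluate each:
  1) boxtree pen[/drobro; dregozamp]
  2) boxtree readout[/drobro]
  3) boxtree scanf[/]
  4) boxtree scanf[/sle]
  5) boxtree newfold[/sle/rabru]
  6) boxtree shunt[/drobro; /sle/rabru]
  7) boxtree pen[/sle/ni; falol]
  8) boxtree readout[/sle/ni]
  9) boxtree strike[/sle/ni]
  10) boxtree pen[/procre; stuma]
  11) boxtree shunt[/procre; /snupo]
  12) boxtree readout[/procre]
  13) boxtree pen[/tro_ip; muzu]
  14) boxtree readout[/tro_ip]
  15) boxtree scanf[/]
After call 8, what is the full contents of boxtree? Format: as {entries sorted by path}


> boxtree pen /drobro dregozamp
:: created
> boxtree readout /drobro
:: dregozamp
> boxtree scanf /
:: [drobro, sle/]
> boxtree scanf /sle
:: []
> boxtree newfold /sle/rabru
:: ok
> boxtree shunt /drobro /sle/rabru
:: ToolError: exists
> boxtree pen /sle/ni falol
:: created
> boxtree readout /sle/ni
:: falol
> boxtree strike /sle/ni
:: ok
> boxtree pen /procre stuma
:: created
> boxtree shunt /procre /snupo
:: ok
> boxtree readout /procre
:: ToolError: not found
> boxtree pen /tro_ip muzu
:: created
> boxtree readout /tro_ip
:: muzu
> boxtree scanf /
:: [drobro, sle/, snupo, tro_ip]

Answer: {drobro=dregozamp, sle/, sle/ni=falol, sle/rabru/}
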